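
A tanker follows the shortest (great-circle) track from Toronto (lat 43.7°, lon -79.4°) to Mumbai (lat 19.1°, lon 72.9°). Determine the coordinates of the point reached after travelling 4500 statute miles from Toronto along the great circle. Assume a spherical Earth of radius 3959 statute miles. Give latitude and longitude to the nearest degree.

Write both endpoints as unit vectors p₁, p₂ with components (cos φ cos λ, cos φ sin λ, sin φ).
The central angle between the endpoints is δ = arccos(p₁·p₂) ≈ 1.959 rad (112.3°). The total great-circle distance is δ·R ≈ 1.959 × 3959 ≈ 7757 mi, so the target fraction is f = 4500/7757 ≈ 0.580.
Interpolate at f ≈ 0.580 with slerp weights a = sin((1−f)δ)/sin δ ≈ 0.792, b = sin(fδ)/sin δ ≈ 0.980.
p = a·p₁ + b·p₂ ≈ (0.378, 0.323, 0.868); φ = arcsin(p_z) ≈ 60.22°, λ = atan2(p_y, p_x) ≈ 40.50°.

≈ lat 60°, lon 40°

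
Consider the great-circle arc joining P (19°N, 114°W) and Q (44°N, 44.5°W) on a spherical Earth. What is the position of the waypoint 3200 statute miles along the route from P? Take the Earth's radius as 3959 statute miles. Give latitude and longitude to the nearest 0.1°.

≈ (42.0°N, 66.3°W)

Write both endpoints as unit vectors p₁, p₂ with components (cos φ cos λ, cos φ sin λ, sin φ).
The central angle between the endpoints is δ = arccos(p₁·p₂) ≈ 1.088 rad (62.3°). The total great-circle distance is δ·R ≈ 1.088 × 3959 ≈ 4307 mi, so the target fraction is f = 3200/4307 ≈ 0.743.
Interpolate at f ≈ 0.743 with slerp weights a = sin((1−f)δ)/sin δ ≈ 0.312, b = sin(fδ)/sin δ ≈ 0.816.
p = a·p₁ + b·p₂ ≈ (0.299, -0.681, 0.669); φ = arcsin(p_z) ≈ 41.96°, λ = atan2(p_y, p_x) ≈ -66.29°.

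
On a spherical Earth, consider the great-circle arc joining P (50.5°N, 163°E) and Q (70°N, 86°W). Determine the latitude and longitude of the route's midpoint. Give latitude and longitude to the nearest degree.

From cos δ = sin φ₁ sin φ₂ + cos φ₁ cos φ₂ cos Δλ, the central angle is δ ≈ 0.867 rad (49.7°).
Interpolate at f = 1/2 with slerp weights a = sin((1−f)δ)/sin δ ≈ 0.551, b = sin(fδ)/sin δ ≈ 0.551.
p = a·p₁ + b·p₂ ≈ (-0.322, -0.086, 0.943); φ = arcsin(p_z) ≈ 70.54°, λ = atan2(p_y, p_x) ≈ -165.13°.

≈ (71°N, 165°W)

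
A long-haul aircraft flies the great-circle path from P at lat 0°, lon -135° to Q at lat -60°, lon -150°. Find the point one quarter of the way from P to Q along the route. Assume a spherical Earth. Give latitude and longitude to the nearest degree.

≈ lat -15°, lon -137°

The haversine formula gives a central angle δ ≈ 1.067 rad (61.1°) between the endpoints.
Interpolate at f = 1/4 with slerp weights a = sin((1−f)δ)/sin δ ≈ 0.819, b = sin(fδ)/sin δ ≈ 0.301.
p = a·p₁ + b·p₂ ≈ (-0.710, -0.655, -0.261); φ = arcsin(p_z) ≈ -15.11°, λ = atan2(p_y, p_x) ≈ -137.31°.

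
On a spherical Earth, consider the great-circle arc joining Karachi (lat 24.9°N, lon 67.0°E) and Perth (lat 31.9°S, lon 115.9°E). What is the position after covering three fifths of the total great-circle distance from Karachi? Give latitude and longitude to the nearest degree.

From cos δ = sin φ₁ sin φ₂ + cos φ₁ cos φ₂ cos Δλ, the central angle is δ ≈ 1.283 rad (73.5°).
Interpolate at f = 3/5 with slerp weights a = sin((1−f)δ)/sin δ ≈ 0.512, b = sin(fδ)/sin δ ≈ 0.726.
p = a·p₁ + b·p₂ ≈ (-0.088, 0.982, -0.168); φ = arcsin(p_z) ≈ -9.67°, λ = atan2(p_y, p_x) ≈ 95.10°.

≈ lat 10°S, lon 95°E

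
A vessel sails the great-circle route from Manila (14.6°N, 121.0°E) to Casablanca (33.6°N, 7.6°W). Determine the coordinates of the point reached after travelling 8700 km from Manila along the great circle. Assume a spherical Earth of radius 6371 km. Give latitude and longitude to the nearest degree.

≈ (47°N, 33°E)

The haversine formula gives a central angle δ ≈ 1.943 rad (111.3°) between the endpoints. The total great-circle distance is δ·R ≈ 1.943 × 6371 ≈ 12377 km, so the target fraction is f = 8700/12377 ≈ 0.703.
Interpolate at f ≈ 0.703 with slerp weights a = sin((1−f)δ)/sin δ ≈ 0.586, b = sin(fδ)/sin δ ≈ 1.051.
p = a·p₁ + b·p₂ ≈ (0.576, 0.370, 0.729); φ = arcsin(p_z) ≈ 46.82°, λ = atan2(p_y, p_x) ≈ 32.73°.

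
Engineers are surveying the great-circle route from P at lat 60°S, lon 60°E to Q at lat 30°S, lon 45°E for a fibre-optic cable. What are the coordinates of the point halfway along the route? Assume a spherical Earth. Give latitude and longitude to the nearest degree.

≈ lat 45°S, lon 50°E

Convert each endpoint to a unit vector on the sphere (x = cos φ cos λ, y = cos φ sin λ, z = sin φ).
The central angle between the endpoints is δ = arccos(p₁·p₂) ≈ 0.552 rad (31.6°).
Interpolate at f = 1/2 with slerp weights a = sin((1−f)δ)/sin δ ≈ 0.520, b = sin(fδ)/sin δ ≈ 0.520.
p = a·p₁ + b·p₂ ≈ (0.448, 0.543, -0.710); φ = arcsin(p_z) ≈ -45.23°, λ = atan2(p_y, p_x) ≈ 50.48°.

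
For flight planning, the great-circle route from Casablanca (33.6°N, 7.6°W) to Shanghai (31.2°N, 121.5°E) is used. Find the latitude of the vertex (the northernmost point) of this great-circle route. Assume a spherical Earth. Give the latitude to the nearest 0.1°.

The great circle lies in the plane with unit normal n̂ = (p₁ × p₂)/|p₁ × p₂|.
Here n̂_z ≈ +0.560; the vertex latitude is φ_max = arccos|n̂_z| ≈ 55.9°.

≈ 55.9°N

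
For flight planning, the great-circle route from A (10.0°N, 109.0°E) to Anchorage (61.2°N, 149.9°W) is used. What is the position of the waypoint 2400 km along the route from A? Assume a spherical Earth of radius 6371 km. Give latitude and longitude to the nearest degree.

≈ (29°N, 120°E)

The haversine formula gives a central angle δ ≈ 1.510 rad (86.5°) between the endpoints. The total great-circle distance is δ·R ≈ 1.510 × 6371 ≈ 9620 km, so the target fraction is f = 2400/9620 ≈ 0.249.
Interpolate at f ≈ 0.249 with slerp weights a = sin((1−f)δ)/sin δ ≈ 0.907, b = sin(fδ)/sin δ ≈ 0.369.
p = a·p₁ + b·p₂ ≈ (-0.445, 0.756, 0.481); φ = arcsin(p_z) ≈ 28.72°, λ = atan2(p_y, p_x) ≈ 120.46°.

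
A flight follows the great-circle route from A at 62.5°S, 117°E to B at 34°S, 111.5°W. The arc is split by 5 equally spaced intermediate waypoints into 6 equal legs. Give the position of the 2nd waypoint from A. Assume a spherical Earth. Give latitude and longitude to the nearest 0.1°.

The haversine formula gives a central angle δ ≈ 1.326 rad (76.0°) between the endpoints.
Interpolate at f = 2/6 with slerp weights a = sin((1−f)δ)/sin δ ≈ 0.797, b = sin(fδ)/sin δ ≈ 0.441.
p = a·p₁ + b·p₂ ≈ (-0.301, -0.012, -0.954); φ = arcsin(p_z) ≈ -72.46°, λ = atan2(p_y, p_x) ≈ -177.69°.

≈ 72.5°S, 177.7°W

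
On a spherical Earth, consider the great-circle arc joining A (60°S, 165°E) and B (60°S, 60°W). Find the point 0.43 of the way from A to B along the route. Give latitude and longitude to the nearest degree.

≈ (77°S, 145°W)

Convert each endpoint to a unit vector on the sphere (x = cos φ cos λ, y = cos φ sin λ, z = sin φ).
The central angle between the endpoints is δ = arccos(p₁·p₂) ≈ 0.960 rad (55.0°).
Interpolate at f = 0.43 with slerp weights a = sin((1−f)δ)/sin δ ≈ 0.635, b = sin(fδ)/sin δ ≈ 0.490.
p = a·p₁ + b·p₂ ≈ (-0.184, -0.130, -0.974); φ = arcsin(p_z) ≈ -76.97°, λ = atan2(p_y, p_x) ≈ -144.83°.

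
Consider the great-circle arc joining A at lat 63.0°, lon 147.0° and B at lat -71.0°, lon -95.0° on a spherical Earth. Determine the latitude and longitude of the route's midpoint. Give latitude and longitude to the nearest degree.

Convert each endpoint to a unit vector on the sphere (x = cos φ cos λ, y = cos φ sin λ, z = sin φ).
The central angle between the endpoints is δ = arccos(p₁·p₂) ≈ 2.719 rad (155.8°).
Interpolate at f = 1/2 with slerp weights a = sin((1−f)δ)/sin δ ≈ 2.382, b = sin(fδ)/sin δ ≈ 2.382.
p = a·p₁ + b·p₂ ≈ (-0.974, -0.184, -0.130); φ = arcsin(p_z) ≈ -7.46°, λ = atan2(p_y, p_x) ≈ -169.33°.

≈ lat -7°, lon -169°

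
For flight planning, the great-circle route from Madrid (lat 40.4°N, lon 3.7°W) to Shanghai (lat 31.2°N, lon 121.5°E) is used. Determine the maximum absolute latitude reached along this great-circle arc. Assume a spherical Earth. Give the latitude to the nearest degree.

The great circle lies in the plane with unit normal n̂ = (p₁ × p₂)/|p₁ × p₂|.
Here n̂_z ≈ +0.533; the vertex latitude is φ_max = arccos|n̂_z| ≈ 57.8°.
Check via Clairaut: cos φ_max = |cos φ₁| · sin C = cos(40.4°)·sin(44.4°) ≈ 0.533, again giving ≈ 57.8°.

≈ 58°N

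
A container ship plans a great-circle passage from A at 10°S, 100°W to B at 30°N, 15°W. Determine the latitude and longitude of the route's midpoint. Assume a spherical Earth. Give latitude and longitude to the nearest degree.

The haversine formula gives a central angle δ ≈ 1.583 rad (90.7°) between the endpoints.
Interpolate at f = 1/2 with slerp weights a = sin((1−f)δ)/sin δ ≈ 0.712, b = sin(fδ)/sin δ ≈ 0.712.
p = a·p₁ + b·p₂ ≈ (0.474, -0.850, 0.232); φ = arcsin(p_z) ≈ 13.43°, λ = atan2(p_y, p_x) ≈ -60.87°.

≈ 13°N, 61°W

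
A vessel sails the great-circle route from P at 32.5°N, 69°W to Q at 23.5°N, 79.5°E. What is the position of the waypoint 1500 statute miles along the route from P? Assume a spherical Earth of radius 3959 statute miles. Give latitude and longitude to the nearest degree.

≈ 50°N, 51°W

From cos δ = sin φ₁ sin φ₂ + cos φ₁ cos φ₂ cos Δλ, the central angle is δ ≈ 2.032 rad (116.4°). The total great-circle distance is δ·R ≈ 2.032 × 3959 ≈ 8046 mi, so the target fraction is f = 1500/8046 ≈ 0.186.
Interpolate at f ≈ 0.186 with slerp weights a = sin((1−f)δ)/sin δ ≈ 1.113, b = sin(fδ)/sin δ ≈ 0.413.
p = a·p₁ + b·p₂ ≈ (0.405, -0.504, 0.763); φ = arcsin(p_z) ≈ 49.71°, λ = atan2(p_y, p_x) ≈ -51.18°.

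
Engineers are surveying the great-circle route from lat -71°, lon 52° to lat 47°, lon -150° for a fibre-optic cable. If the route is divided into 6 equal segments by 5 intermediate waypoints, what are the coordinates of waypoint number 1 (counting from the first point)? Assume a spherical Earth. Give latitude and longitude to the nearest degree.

From cos δ = sin φ₁ sin φ₂ + cos φ₁ cos φ₂ cos Δλ, the central angle is δ ≈ 2.685 rad (153.8°).
Interpolate at f = 1/6 with slerp weights a = sin((1−f)δ)/sin δ ≈ 1.781, b = sin(fδ)/sin δ ≈ 0.980.
p = a·p₁ + b·p₂ ≈ (-0.222, 0.123, -0.967); φ = arcsin(p_z) ≈ -75.31°, λ = atan2(p_y, p_x) ≈ 151.08°.

≈ lat -75°, lon 151°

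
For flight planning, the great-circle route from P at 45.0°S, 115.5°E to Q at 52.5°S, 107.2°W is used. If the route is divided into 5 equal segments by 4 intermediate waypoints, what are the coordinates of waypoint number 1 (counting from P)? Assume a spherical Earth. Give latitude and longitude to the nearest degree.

Write both endpoints as unit vectors p₁, p₂ with components (cos φ cos λ, cos φ sin λ, sin φ).
The central angle between the endpoints is δ = arccos(p₁·p₂) ≈ 1.324 rad (75.8°).
Interpolate at f = 1/5 with slerp weights a = sin((1−f)δ)/sin δ ≈ 0.899, b = sin(fδ)/sin δ ≈ 0.270.
p = a·p₁ + b·p₂ ≈ (-0.322, 0.417, -0.850); φ = arcsin(p_z) ≈ -58.20°, λ = atan2(p_y, p_x) ≈ 127.70°.

≈ 58°S, 128°E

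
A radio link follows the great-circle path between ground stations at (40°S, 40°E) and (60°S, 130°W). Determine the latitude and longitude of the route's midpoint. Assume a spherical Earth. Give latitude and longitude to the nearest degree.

The haversine formula gives a central angle δ ≈ 1.390 rad (79.7°) between the endpoints.
Interpolate at f = 1/2 with slerp weights a = sin((1−f)δ)/sin δ ≈ 0.651, b = sin(fδ)/sin δ ≈ 0.651.
p = a·p₁ + b·p₂ ≈ (0.173, 0.071, -0.982); φ = arcsin(p_z) ≈ -79.23°, λ = atan2(p_y, p_x) ≈ 22.40°.

≈ (79°S, 22°E)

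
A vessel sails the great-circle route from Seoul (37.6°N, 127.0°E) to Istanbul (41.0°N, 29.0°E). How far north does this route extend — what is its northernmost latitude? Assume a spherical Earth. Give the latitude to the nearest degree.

≈ 51°N

The great circle lies in the plane with unit normal n̂ = (p₁ × p₂)/|p₁ × p₂|.
Here n̂_z ≈ -0.624; the vertex latitude is φ_max = arccos|n̂_z| ≈ 51.4°.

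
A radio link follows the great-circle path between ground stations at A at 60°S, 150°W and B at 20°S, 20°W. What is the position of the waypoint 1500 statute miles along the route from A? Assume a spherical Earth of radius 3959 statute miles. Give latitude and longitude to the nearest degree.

≈ 69°S, 102°W

Write both endpoints as unit vectors p₁, p₂ with components (cos φ cos λ, cos φ sin λ, sin φ).
The central angle between the endpoints is δ = arccos(p₁·p₂) ≈ 1.577 rad (90.3°). The total great-circle distance is δ·R ≈ 1.577 × 3959 ≈ 6242 mi, so the target fraction is f = 1500/6242 ≈ 0.240.
Interpolate at f ≈ 0.240 with slerp weights a = sin((1−f)δ)/sin δ ≈ 0.931, b = sin(fδ)/sin δ ≈ 0.370.
p = a·p₁ + b·p₂ ≈ (-0.077, -0.352, -0.933); φ = arcsin(p_z) ≈ -68.90°, λ = atan2(p_y, p_x) ≈ -102.29°.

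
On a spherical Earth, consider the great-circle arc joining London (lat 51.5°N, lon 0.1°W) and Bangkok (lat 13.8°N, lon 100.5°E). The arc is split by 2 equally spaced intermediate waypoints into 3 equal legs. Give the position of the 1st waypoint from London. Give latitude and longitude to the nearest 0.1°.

The haversine formula gives a central angle δ ≈ 1.495 rad (85.7°) between the endpoints.
Interpolate at f = 1/3 with slerp weights a = sin((1−f)δ)/sin δ ≈ 0.842, b = sin(fδ)/sin δ ≈ 0.479.
p = a·p₁ + b·p₂ ≈ (0.439, 0.457, 0.773); φ = arcsin(p_z) ≈ 50.66°, λ = atan2(p_y, p_x) ≈ 46.11°.

≈ lat 50.7°N, lon 46.1°E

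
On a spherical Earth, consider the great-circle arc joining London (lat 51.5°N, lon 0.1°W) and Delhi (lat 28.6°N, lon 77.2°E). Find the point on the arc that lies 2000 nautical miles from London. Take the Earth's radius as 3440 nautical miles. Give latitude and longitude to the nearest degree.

Convert each endpoint to a unit vector on the sphere (x = cos φ cos λ, y = cos φ sin λ, z = sin φ).
The central angle between the endpoints is δ = arccos(p₁·p₂) ≈ 1.053 rad (60.3°). The total great-circle distance is δ·R ≈ 1.053 × 3440 ≈ 3623 nmi, so the target fraction is f = 2000/3623 ≈ 0.552.
Interpolate at f ≈ 0.552 with slerp weights a = sin((1−f)δ)/sin δ ≈ 0.523, b = sin(fδ)/sin δ ≈ 0.632.
p = a·p₁ + b·p₂ ≈ (0.449, 0.541, 0.712); φ = arcsin(p_z) ≈ 45.38°, λ = atan2(p_y, p_x) ≈ 50.31°.

≈ lat 45°N, lon 50°E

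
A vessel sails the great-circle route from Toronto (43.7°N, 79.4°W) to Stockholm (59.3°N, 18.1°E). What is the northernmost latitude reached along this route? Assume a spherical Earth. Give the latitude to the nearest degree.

≈ 64°N

The great circle lies in the plane with unit normal n̂ = (p₁ × p₂)/|p₁ × p₂|.
Here n̂_z ≈ +0.437; the vertex latitude is φ_max = arccos|n̂_z| ≈ 64.1°.
Check via Clairaut: cos φ_max = |cos φ₁| · sin C = cos(43.7°)·sin(37.2°) ≈ 0.437, again giving ≈ 64.1°.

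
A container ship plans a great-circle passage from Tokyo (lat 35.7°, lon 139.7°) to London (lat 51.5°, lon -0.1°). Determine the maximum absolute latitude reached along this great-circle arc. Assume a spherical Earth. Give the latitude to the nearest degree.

The great circle lies in the plane with unit normal n̂ = (p₁ × p₂)/|p₁ × p₂|.
Here n̂_z ≈ -0.327; the vertex latitude is φ_max = arccos|n̂_z| ≈ 70.9°.

≈ 71°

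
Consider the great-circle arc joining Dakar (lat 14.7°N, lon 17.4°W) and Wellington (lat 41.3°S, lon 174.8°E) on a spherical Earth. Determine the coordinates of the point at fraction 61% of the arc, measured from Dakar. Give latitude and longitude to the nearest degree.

≈ lat 67°S, lon 76°W

Write both endpoints as unit vectors p₁, p₂ with components (cos φ cos λ, cos φ sin λ, sin φ).
The central angle between the endpoints is δ = arccos(p₁·p₂) ≈ 2.642 rad (151.4°).
Interpolate at f = 0.61 with slerp weights a = sin((1−f)δ)/sin δ ≈ 1.790, b = sin(fδ)/sin δ ≈ 2.085.
p = a·p₁ + b·p₂ ≈ (0.092, -0.376, -0.922); φ = arcsin(p_z) ≈ -67.25°, λ = atan2(p_y, p_x) ≈ -76.29°.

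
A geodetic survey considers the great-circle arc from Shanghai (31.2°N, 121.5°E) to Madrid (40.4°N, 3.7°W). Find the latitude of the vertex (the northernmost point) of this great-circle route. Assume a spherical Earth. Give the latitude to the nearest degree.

≈ 58°N

The great circle lies in the plane with unit normal n̂ = (p₁ × p₂)/|p₁ × p₂|.
Here n̂_z ≈ -0.533; the vertex latitude is φ_max = arccos|n̂_z| ≈ 57.8°.
Check via Clairaut: cos φ_max = |cos φ₁| · sin C = cos(31.2°)·sin(38.5°) ≈ 0.533, again giving ≈ 57.8°.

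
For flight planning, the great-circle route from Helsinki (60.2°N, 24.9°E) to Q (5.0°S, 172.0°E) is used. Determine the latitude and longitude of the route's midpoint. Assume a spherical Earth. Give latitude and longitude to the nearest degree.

≈ (51°N, 147°E)

From cos δ = sin φ₁ sin φ₂ + cos φ₁ cos φ₂ cos Δλ, the central angle is δ ≈ 2.084 rad (119.4°).
Interpolate at f = 1/2 with slerp weights a = sin((1−f)δ)/sin δ ≈ 0.991, b = sin(fδ)/sin δ ≈ 0.991.
p = a·p₁ + b·p₂ ≈ (-0.531, 0.345, 0.774); φ = arcsin(p_z) ≈ 50.71°, λ = atan2(p_y, p_x) ≈ 147.00°.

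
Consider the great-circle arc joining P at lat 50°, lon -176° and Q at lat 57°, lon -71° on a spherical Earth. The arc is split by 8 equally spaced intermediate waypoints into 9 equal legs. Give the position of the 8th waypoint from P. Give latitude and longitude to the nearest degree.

≈ lat 61°, lon -81°

Write both endpoints as unit vectors p₁, p₂ with components (cos φ cos λ, cos φ sin λ, sin φ).
The central angle between the endpoints is δ = arccos(p₁·p₂) ≈ 0.986 rad (56.5°).
Interpolate at f = 8/9 with slerp weights a = sin((1−f)δ)/sin δ ≈ 0.131, b = sin(fδ)/sin δ ≈ 0.922.
p = a·p₁ + b·p₂ ≈ (0.079, -0.480, 0.873); φ = arcsin(p_z) ≈ 60.86°, λ = atan2(p_y, p_x) ≈ -80.62°.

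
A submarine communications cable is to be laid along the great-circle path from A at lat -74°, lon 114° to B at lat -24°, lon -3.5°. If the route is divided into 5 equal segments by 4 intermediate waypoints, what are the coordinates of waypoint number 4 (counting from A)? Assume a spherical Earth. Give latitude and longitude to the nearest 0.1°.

From cos δ = sin φ₁ sin φ₂ + cos φ₁ cos φ₂ cos Δλ, the central angle is δ ≈ 1.293 rad (74.1°).
Interpolate at f = 4/5 with slerp weights a = sin((1−f)δ)/sin δ ≈ 0.266, b = sin(fδ)/sin δ ≈ 0.894.
p = a·p₁ + b·p₂ ≈ (0.785, 0.017, -0.619); φ = arcsin(p_z) ≈ -38.25°, λ = atan2(p_y, p_x) ≈ 1.25°.

≈ lat -38.2°, lon 1.2°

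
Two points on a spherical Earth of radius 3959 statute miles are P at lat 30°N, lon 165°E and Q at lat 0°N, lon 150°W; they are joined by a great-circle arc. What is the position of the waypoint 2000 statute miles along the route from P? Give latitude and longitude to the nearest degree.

≈ lat 14°N, lon 168°W

Convert each endpoint to a unit vector on the sphere (x = cos φ cos λ, y = cos φ sin λ, z = sin φ).
The central angle between the endpoints is δ = arccos(p₁·p₂) ≈ 0.912 rad (52.2°). The total great-circle distance is δ·R ≈ 0.912 × 3959 ≈ 3610 mi, so the target fraction is f = 2000/3610 ≈ 0.554.
Interpolate at f ≈ 0.554 with slerp weights a = sin((1−f)δ)/sin δ ≈ 0.500, b = sin(fδ)/sin δ ≈ 0.612.
p = a·p₁ + b·p₂ ≈ (-0.949, -0.194, 0.250); φ = arcsin(p_z) ≈ 14.48°, λ = atan2(p_y, p_x) ≈ -168.44°.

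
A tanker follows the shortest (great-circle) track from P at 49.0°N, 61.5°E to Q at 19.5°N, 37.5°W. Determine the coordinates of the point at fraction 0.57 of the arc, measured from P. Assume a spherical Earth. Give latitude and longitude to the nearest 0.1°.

Convert each endpoint to a unit vector on the sphere (x = cos φ cos λ, y = cos φ sin λ, z = sin φ).
The central angle between the endpoints is δ = arccos(p₁·p₂) ≈ 1.415 rad (81.1°).
Interpolate at f = 0.57 with slerp weights a = sin((1−f)δ)/sin δ ≈ 0.579, b = sin(fδ)/sin δ ≈ 0.731.
p = a·p₁ + b·p₂ ≈ (0.728, -0.086, 0.681); φ = arcsin(p_z) ≈ 42.89°, λ = atan2(p_y, p_x) ≈ -6.72°.

≈ 42.9°N, 6.7°W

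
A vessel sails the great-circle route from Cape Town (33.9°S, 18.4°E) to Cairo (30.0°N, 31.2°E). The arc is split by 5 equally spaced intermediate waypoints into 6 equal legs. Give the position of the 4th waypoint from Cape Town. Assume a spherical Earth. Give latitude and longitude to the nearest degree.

≈ 9°N, 27°E

Convert each endpoint to a unit vector on the sphere (x = cos φ cos λ, y = cos φ sin λ, z = sin φ).
The central angle between the endpoints is δ = arccos(p₁·p₂) ≈ 1.135 rad (65.0°).
Interpolate at f = 4/6 with slerp weights a = sin((1−f)δ)/sin δ ≈ 0.407, b = sin(fδ)/sin δ ≈ 0.757.
p = a·p₁ + b·p₂ ≈ (0.882, 0.446, 0.151); φ = arcsin(p_z) ≈ 8.71°, λ = atan2(p_y, p_x) ≈ 26.85°.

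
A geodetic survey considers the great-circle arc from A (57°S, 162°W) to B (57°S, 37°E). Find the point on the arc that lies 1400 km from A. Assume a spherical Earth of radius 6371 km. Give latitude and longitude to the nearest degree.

From cos δ = sin φ₁ sin φ₂ + cos φ₁ cos φ₂ cos Δλ, the central angle is δ ≈ 1.134 rad (65.0°). The total great-circle distance is δ·R ≈ 1.134 × 6371 ≈ 7226 km, so the target fraction is f = 1400/7226 ≈ 0.194.
Interpolate at f ≈ 0.194 with slerp weights a = sin((1−f)δ)/sin δ ≈ 0.874, b = sin(fδ)/sin δ ≈ 0.241.
p = a·p₁ + b·p₂ ≈ (-0.348, -0.068, -0.935); φ = arcsin(p_z) ≈ -69.22°, λ = atan2(p_y, p_x) ≈ -168.90°.

≈ (69°S, 169°W)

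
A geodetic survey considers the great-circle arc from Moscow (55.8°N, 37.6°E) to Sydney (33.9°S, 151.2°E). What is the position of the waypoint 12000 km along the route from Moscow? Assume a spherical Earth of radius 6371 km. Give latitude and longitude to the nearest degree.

≈ 16°S, 136°E

Write both endpoints as unit vectors p₁, p₂ with components (cos φ cos λ, cos φ sin λ, sin φ).
The central angle between the endpoints is δ = arccos(p₁·p₂) ≈ 2.276 rad (130.4°). The total great-circle distance is δ·R ≈ 2.276 × 6371 ≈ 14499 km, so the target fraction is f = 12000/14499 ≈ 0.828.
Interpolate at f ≈ 0.828 with slerp weights a = sin((1−f)δ)/sin δ ≈ 0.502, b = sin(fδ)/sin δ ≈ 1.249.
p = a·p₁ + b·p₂ ≈ (-0.685, 0.672, -0.282); φ = arcsin(p_z) ≈ -16.36°, λ = atan2(p_y, p_x) ≈ 135.57°.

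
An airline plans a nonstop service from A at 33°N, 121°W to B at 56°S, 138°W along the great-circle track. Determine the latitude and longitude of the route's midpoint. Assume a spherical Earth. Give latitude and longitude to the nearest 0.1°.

The haversine formula gives a central angle δ ≈ 1.574 rad (90.2°) between the endpoints.
Interpolate at f = 1/2 with slerp weights a = sin((1−f)δ)/sin δ ≈ 0.708, b = sin(fδ)/sin δ ≈ 0.708.
p = a·p₁ + b·p₂ ≈ (-0.600, -0.774, -0.201); φ = arcsin(p_z) ≈ -11.62°, λ = atan2(p_y, p_x) ≈ -127.79°.

≈ 11.6°S, 127.8°W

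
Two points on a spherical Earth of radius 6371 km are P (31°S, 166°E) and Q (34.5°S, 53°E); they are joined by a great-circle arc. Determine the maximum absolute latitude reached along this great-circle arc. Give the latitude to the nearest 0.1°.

≈ 49.4°S

The great circle lies in the plane with unit normal n̂ = (p₁ × p₂)/|p₁ × p₂|.
Here n̂_z ≈ -0.650; the vertex latitude is φ_max = arccos|n̂_z| ≈ 49.4°.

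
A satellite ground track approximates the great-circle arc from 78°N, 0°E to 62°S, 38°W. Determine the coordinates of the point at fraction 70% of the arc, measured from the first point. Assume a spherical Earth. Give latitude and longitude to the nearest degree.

Convert each endpoint to a unit vector on the sphere (x = cos φ cos λ, y = cos φ sin λ, z = sin φ).
The central angle between the endpoints is δ = arccos(p₁·p₂) ≈ 2.476 rad (141.9°).
Interpolate at f = 0.70 with slerp weights a = sin((1−f)δ)/sin δ ≈ 1.096, b = sin(fδ)/sin δ ≈ 1.599.
p = a·p₁ + b·p₂ ≈ (0.819, -0.462, -0.340); φ = arcsin(p_z) ≈ -19.86°, λ = atan2(p_y, p_x) ≈ -29.42°.

≈ 20°S, 29°W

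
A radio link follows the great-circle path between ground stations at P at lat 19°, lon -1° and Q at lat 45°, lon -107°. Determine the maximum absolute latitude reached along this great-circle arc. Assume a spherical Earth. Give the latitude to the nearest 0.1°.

≈ 50.0°

The great circle lies in the plane with unit normal n̂ = (p₁ × p₂)/|p₁ × p₂|.
Here n̂_z ≈ -0.643; the vertex latitude is φ_max = arccos|n̂_z| ≈ 50.0°.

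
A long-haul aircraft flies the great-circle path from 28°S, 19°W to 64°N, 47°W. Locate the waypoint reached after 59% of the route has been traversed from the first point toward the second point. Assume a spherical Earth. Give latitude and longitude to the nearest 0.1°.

≈ 26.8°N, 30.0°W

Convert each endpoint to a unit vector on the sphere (x = cos φ cos λ, y = cos φ sin λ, z = sin φ).
The central angle between the endpoints is δ = arccos(p₁·p₂) ≈ 1.651 rad (94.6°).
Interpolate at f = 0.59 with slerp weights a = sin((1−f)δ)/sin δ ≈ 0.628, b = sin(fδ)/sin δ ≈ 0.830.
p = a·p₁ + b·p₂ ≈ (0.773, -0.447, 0.451); φ = arcsin(p_z) ≈ 26.80°, λ = atan2(p_y, p_x) ≈ -30.03°.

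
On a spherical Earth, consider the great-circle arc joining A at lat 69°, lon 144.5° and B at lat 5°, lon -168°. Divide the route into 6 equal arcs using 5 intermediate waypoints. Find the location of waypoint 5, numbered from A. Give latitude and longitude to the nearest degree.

≈ lat 16°, lon -171°

Convert each endpoint to a unit vector on the sphere (x = cos φ cos λ, y = cos φ sin λ, z = sin φ).
The central angle between the endpoints is δ = arccos(p₁·p₂) ≈ 1.242 rad (71.2°).
Interpolate at f = 5/6 with slerp weights a = sin((1−f)δ)/sin δ ≈ 0.217, b = sin(fδ)/sin δ ≈ 0.909.
p = a·p₁ + b·p₂ ≈ (-0.949, -0.143, 0.282); φ = arcsin(p_z) ≈ 16.38°, λ = atan2(p_y, p_x) ≈ -171.43°.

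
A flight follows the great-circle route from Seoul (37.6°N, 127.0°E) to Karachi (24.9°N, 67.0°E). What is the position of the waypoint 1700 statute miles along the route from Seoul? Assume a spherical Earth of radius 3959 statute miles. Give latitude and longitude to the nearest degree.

≈ 35°N, 96°E

From cos δ = sin φ₁ sin φ₂ + cos φ₁ cos φ₂ cos Δλ, the central angle is δ ≈ 0.907 rad (52.0°). The total great-circle distance is δ·R ≈ 0.907 × 3959 ≈ 3590 mi, so the target fraction is f = 1700/3590 ≈ 0.473.
Interpolate at f ≈ 0.473 with slerp weights a = sin((1−f)δ)/sin δ ≈ 0.583, b = sin(fδ)/sin δ ≈ 0.529.
p = a·p₁ + b·p₂ ≈ (-0.091, 0.811, 0.579); φ = arcsin(p_z) ≈ 35.35°, λ = atan2(p_y, p_x) ≈ 96.40°.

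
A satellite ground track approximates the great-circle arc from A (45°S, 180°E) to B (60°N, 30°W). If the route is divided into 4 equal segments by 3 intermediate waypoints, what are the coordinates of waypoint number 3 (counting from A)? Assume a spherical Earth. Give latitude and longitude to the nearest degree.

Write both endpoints as unit vectors p₁, p₂ with components (cos φ cos λ, cos φ sin λ, sin φ).
The central angle between the endpoints is δ = arccos(p₁·p₂) ≈ 2.735 rad (156.7°).
Interpolate at f = 3/4 with slerp weights a = sin((1−f)δ)/sin δ ≈ 1.598, b = sin(fδ)/sin δ ≈ 2.243.
p = a·p₁ + b·p₂ ≈ (-0.159, -0.561, 0.813); φ = arcsin(p_z) ≈ 54.35°, λ = atan2(p_y, p_x) ≈ -105.81°.

≈ (54°N, 106°W)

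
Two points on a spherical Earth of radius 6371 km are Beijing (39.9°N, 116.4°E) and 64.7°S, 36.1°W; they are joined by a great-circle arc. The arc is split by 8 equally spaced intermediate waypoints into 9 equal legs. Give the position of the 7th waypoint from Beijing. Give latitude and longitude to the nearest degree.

From cos δ = sin φ₁ sin φ₂ + cos φ₁ cos φ₂ cos Δλ, the central angle is δ ≈ 2.627 rad (150.5°).
Interpolate at f = 7/9 with slerp weights a = sin((1−f)δ)/sin δ ≈ 1.121, b = sin(fδ)/sin δ ≈ 1.810.
p = a·p₁ + b·p₂ ≈ (0.243, 0.314, -0.918); φ = arcsin(p_z) ≈ -66.59°, λ = atan2(p_y, p_x) ≈ 52.33°.

≈ 67°S, 52°E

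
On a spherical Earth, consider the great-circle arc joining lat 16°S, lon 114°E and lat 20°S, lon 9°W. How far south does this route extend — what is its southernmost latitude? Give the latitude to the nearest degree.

The great circle lies in the plane with unit normal n̂ = (p₁ × p₂)/|p₁ × p₂|.
Here n̂_z ≈ -0.826; the vertex latitude is φ_max = arccos|n̂_z| ≈ 34.3°.
Check via Clairaut: cos φ_max = |cos φ₁| · sin C = cos(16.0°)·sin(120.8°) ≈ 0.826, again giving ≈ 34.3°.

≈ 34°S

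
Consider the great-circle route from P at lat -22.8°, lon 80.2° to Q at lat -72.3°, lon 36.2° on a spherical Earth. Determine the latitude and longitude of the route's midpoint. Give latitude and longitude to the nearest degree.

≈ lat -49°, lon 70°

From cos δ = sin φ₁ sin φ₂ + cos φ₁ cos φ₂ cos Δλ, the central angle is δ ≈ 0.963 rad (55.2°).
Interpolate at f = 1/2 with slerp weights a = sin((1−f)δ)/sin δ ≈ 0.564, b = sin(fδ)/sin δ ≈ 0.564.
p = a·p₁ + b·p₂ ≈ (0.227, 0.614, -0.756); φ = arcsin(p_z) ≈ -49.12°, λ = atan2(p_y, p_x) ≈ 69.71°.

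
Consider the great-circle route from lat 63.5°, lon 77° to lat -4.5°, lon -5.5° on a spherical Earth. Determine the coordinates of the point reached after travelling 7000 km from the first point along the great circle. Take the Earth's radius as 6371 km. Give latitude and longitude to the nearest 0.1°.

≈ lat 20.3°, lon 7.2°

The haversine formula gives a central angle δ ≈ 1.583 rad (90.7°) between the endpoints. The total great-circle distance is δ·R ≈ 1.583 × 6371 ≈ 10085 km, so the target fraction is f = 7000/10085 ≈ 0.694.
Interpolate at f ≈ 0.694 with slerp weights a = sin((1−f)δ)/sin δ ≈ 0.466, b = sin(fδ)/sin δ ≈ 0.891.
p = a·p₁ + b·p₂ ≈ (0.931, 0.117, 0.347); φ = arcsin(p_z) ≈ 20.29°, λ = atan2(p_y, p_x) ≈ 7.18°.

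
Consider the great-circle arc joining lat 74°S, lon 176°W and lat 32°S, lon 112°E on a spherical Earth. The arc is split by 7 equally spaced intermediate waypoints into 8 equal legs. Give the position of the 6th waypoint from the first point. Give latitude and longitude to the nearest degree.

Convert each endpoint to a unit vector on the sphere (x = cos φ cos λ, y = cos φ sin λ, z = sin φ).
The central angle between the endpoints is δ = arccos(p₁·p₂) ≈ 0.950 rad (54.4°).
Interpolate at f = 6/8 with slerp weights a = sin((1−f)δ)/sin δ ≈ 0.289, b = sin(fδ)/sin δ ≈ 0.804.
p = a·p₁ + b·p₂ ≈ (-0.335, 0.626, -0.704); φ = arcsin(p_z) ≈ -44.74°, λ = atan2(p_y, p_x) ≈ 118.13°.

≈ lat 45°S, lon 118°E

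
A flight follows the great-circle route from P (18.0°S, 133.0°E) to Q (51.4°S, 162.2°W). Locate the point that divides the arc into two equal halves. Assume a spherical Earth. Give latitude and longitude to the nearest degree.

Convert each endpoint to a unit vector on the sphere (x = cos φ cos λ, y = cos φ sin λ, z = sin φ).
The central angle between the endpoints is δ = arccos(p₁·p₂) ≈ 1.054 rad (60.4°).
Interpolate at f = 1/2 with slerp weights a = sin((1−f)δ)/sin δ ≈ 0.578, b = sin(fδ)/sin δ ≈ 0.578.
p = a·p₁ + b·p₂ ≈ (-0.719, 0.292, -0.631); φ = arcsin(p_z) ≈ -39.11°, λ = atan2(p_y, p_x) ≈ 157.89°.

≈ (39°S, 158°E)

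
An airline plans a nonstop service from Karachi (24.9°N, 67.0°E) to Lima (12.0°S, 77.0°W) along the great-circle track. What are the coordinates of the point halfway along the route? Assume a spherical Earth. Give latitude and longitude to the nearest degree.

≈ 20°N, 12°W

Convert each endpoint to a unit vector on the sphere (x = cos φ cos λ, y = cos φ sin λ, z = sin φ).
The central angle between the endpoints is δ = arccos(p₁·p₂) ≈ 2.507 rad (143.6°).
Interpolate at f = 1/2 with slerp weights a = sin((1−f)δ)/sin δ ≈ 1.603, b = sin(fδ)/sin δ ≈ 1.603.
p = a·p₁ + b·p₂ ≈ (0.921, -0.189, 0.342); φ = arcsin(p_z) ≈ 19.97°, λ = atan2(p_y, p_x) ≈ -11.62°.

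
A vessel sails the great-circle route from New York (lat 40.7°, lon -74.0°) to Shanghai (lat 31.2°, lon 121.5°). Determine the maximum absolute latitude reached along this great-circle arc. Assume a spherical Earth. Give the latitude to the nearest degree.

The great circle lies in the plane with unit normal n̂ = (p₁ × p₂)/|p₁ × p₂|.
Here n̂_z ≈ -0.181; the vertex latitude is φ_max = arccos|n̂_z| ≈ 79.6°.

≈ 80°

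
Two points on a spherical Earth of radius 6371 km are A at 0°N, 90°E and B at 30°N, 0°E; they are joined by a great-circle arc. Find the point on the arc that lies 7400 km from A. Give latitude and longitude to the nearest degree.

≈ 27°N, 27°E

Convert each endpoint to a unit vector on the sphere (x = cos φ cos λ, y = cos φ sin λ, z = sin φ).
The central angle between the endpoints is δ = arccos(p₁·p₂) ≈ 1.571 rad (90.0°). The total great-circle distance is δ·R ≈ 1.571 × 6371 ≈ 10008 km, so the target fraction is f = 7400/10008 ≈ 0.739.
Interpolate at f ≈ 0.739 with slerp weights a = sin((1−f)δ)/sin δ ≈ 0.398, b = sin(fδ)/sin δ ≈ 0.917.
p = a·p₁ + b·p₂ ≈ (0.794, 0.398, 0.459); φ = arcsin(p_z) ≈ 27.30°, λ = atan2(p_y, p_x) ≈ 26.61°.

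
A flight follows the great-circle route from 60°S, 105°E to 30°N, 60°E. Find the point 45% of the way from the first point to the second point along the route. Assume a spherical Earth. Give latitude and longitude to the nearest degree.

≈ 21°S, 78°E

From cos δ = sin φ₁ sin φ₂ + cos φ₁ cos φ₂ cos Δλ, the central angle is δ ≈ 1.698 rad (97.3°).
Interpolate at f = 0.45 with slerp weights a = sin((1−f)δ)/sin δ ≈ 0.810, b = sin(fδ)/sin δ ≈ 0.698.
p = a·p₁ + b·p₂ ≈ (0.197, 0.915, -0.353); φ = arcsin(p_z) ≈ -20.68°, λ = atan2(p_y, p_x) ≈ 77.84°.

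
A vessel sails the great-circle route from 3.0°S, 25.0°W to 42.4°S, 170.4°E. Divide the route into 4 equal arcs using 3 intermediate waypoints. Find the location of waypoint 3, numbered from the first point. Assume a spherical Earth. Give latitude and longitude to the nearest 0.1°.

The haversine formula gives a central angle δ ≈ 2.313 rad (132.5°) between the endpoints.
Interpolate at f = 3/4 with slerp weights a = sin((1−f)δ)/sin δ ≈ 0.741, b = sin(fδ)/sin δ ≈ 1.338.
p = a·p₁ + b·p₂ ≈ (-0.304, -0.148, -0.941); φ = arcsin(p_z) ≈ -70.26°, λ = atan2(p_y, p_x) ≈ -154.00°.

≈ 70.3°S, 154.0°W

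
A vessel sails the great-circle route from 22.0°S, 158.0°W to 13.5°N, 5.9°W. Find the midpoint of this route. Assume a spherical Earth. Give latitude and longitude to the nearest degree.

Write both endpoints as unit vectors p₁, p₂ with components (cos φ cos λ, cos φ sin λ, sin φ).
The central angle between the endpoints is δ = arccos(p₁·p₂) ≈ 2.656 rad (152.2°).
Interpolate at f = 1/2 with slerp weights a = sin((1−f)δ)/sin δ ≈ 2.078, b = sin(fδ)/sin δ ≈ 2.078.
p = a·p₁ + b·p₂ ≈ (0.224, -0.930, -0.293); φ = arcsin(p_z) ≈ -17.06°, λ = atan2(p_y, p_x) ≈ -76.48°.

≈ 17°S, 76°W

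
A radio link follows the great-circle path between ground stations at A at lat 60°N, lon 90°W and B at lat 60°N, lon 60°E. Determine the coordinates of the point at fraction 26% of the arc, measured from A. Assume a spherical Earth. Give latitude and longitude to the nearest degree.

≈ lat 74°N, lon 74°W

Write both endpoints as unit vectors p₁, p₂ with components (cos φ cos λ, cos φ sin λ, sin φ).
The central angle between the endpoints is δ = arccos(p₁·p₂) ≈ 1.008 rad (57.8°).
Interpolate at f = 0.26 with slerp weights a = sin((1−f)δ)/sin δ ≈ 0.802, b = sin(fδ)/sin δ ≈ 0.306.
p = a·p₁ + b·p₂ ≈ (0.077, -0.269, 0.960); φ = arcsin(p_z) ≈ 73.78°, λ = atan2(p_y, p_x) ≈ -74.08°.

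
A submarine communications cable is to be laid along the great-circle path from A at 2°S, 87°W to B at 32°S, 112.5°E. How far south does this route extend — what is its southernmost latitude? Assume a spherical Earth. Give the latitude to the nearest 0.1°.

The great circle lies in the plane with unit normal n̂ = (p₁ × p₂)/|p₁ × p₂|.
Here n̂_z ≈ -0.452; the vertex latitude is φ_max = arccos|n̂_z| ≈ 63.1°.

≈ 63.1°S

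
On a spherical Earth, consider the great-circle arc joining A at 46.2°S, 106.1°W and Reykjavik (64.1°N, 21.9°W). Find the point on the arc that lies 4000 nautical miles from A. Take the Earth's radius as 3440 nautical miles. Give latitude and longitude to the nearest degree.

Convert each endpoint to a unit vector on the sphere (x = cos φ cos λ, y = cos φ sin λ, z = sin φ).
The central angle between the endpoints is δ = arccos(p₁·p₂) ≈ 2.238 rad (128.2°). The total great-circle distance is δ·R ≈ 2.238 × 3440 ≈ 7698 nmi, so the target fraction is f = 4000/7698 ≈ 0.520.
Interpolate at f ≈ 0.520 with slerp weights a = sin((1−f)δ)/sin δ ≈ 1.120, b = sin(fδ)/sin δ ≈ 1.168.
p = a·p₁ + b·p₂ ≈ (0.259, -0.935, 0.243); φ = arcsin(p_z) ≈ 14.06°, λ = atan2(p_y, p_x) ≈ -74.54°.

≈ 14°N, 75°W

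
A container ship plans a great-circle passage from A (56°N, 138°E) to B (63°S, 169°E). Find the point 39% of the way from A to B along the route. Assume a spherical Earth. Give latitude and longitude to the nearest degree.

≈ (10°N, 150°E)

Write both endpoints as unit vectors p₁, p₂ with components (cos φ cos λ, cos φ sin λ, sin φ).
The central angle between the endpoints is δ = arccos(p₁·p₂) ≈ 2.119 rad (121.4°).
Interpolate at f = 0.39 with slerp weights a = sin((1−f)δ)/sin δ ≈ 1.127, b = sin(fδ)/sin δ ≈ 0.862.
p = a·p₁ + b·p₂ ≈ (-0.852, 0.496, 0.166); φ = arcsin(p_z) ≈ 9.57°, λ = atan2(p_y, p_x) ≈ 149.79°.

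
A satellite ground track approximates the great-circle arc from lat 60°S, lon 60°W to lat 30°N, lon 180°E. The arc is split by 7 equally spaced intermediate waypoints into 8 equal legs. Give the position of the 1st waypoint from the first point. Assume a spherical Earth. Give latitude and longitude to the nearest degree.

Convert each endpoint to a unit vector on the sphere (x = cos φ cos λ, y = cos φ sin λ, z = sin φ).
The central angle between the endpoints is δ = arccos(p₁·p₂) ≈ 2.278 rad (130.5°).
Interpolate at f = 1/8 with slerp weights a = sin((1−f)δ)/sin δ ≈ 1.200, b = sin(fδ)/sin δ ≈ 0.369.
p = a·p₁ + b·p₂ ≈ (-0.020, -0.519, -0.854); φ = arcsin(p_z) ≈ -58.68°, λ = atan2(p_y, p_x) ≈ -92.21°.

≈ lat 59°S, lon 92°W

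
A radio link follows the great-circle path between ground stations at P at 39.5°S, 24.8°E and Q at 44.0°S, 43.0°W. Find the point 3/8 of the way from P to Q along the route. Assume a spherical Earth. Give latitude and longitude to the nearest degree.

≈ 46°S, 1°E

Write both endpoints as unit vectors p₁, p₂ with components (cos φ cos λ, cos φ sin λ, sin φ).
The central angle between the endpoints is δ = arccos(p₁·p₂) ≈ 0.861 rad (49.3°).
Interpolate at f = 3/8 with slerp weights a = sin((1−f)δ)/sin δ ≈ 0.676, b = sin(fδ)/sin δ ≈ 0.418.
p = a·p₁ + b·p₂ ≈ (0.693, 0.013, -0.720); φ = arcsin(p_z) ≈ -46.09°, λ = atan2(p_y, p_x) ≈ 1.11°.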